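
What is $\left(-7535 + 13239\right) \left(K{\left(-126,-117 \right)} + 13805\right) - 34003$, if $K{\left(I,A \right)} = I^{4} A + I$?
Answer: $-168208275235355$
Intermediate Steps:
$K{\left(I,A \right)} = I + A I^{4}$ ($K{\left(I,A \right)} = A I^{4} + I = I + A I^{4}$)
$\left(-7535 + 13239\right) \left(K{\left(-126,-117 \right)} + 13805\right) - 34003 = \left(-7535 + 13239\right) \left(\left(-126 - 117 \left(-126\right)^{4}\right) + 13805\right) - 34003 = 5704 \left(\left(-126 - 29489542992\right) + 13805\right) - 34003 = 5704 \left(-29489543118 + 13805\right) - 34003 = 5704 \left(-29489529313\right) - 34003 = -168208275201352 - 34003 = -168208275235355$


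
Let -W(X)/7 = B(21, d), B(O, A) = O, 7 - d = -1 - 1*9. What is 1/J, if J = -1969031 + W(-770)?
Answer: -1/1969178 ≈ -5.0783e-7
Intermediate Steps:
d = 17 (d = 7 - (-1 - 1*9) = 7 - (-1 - 9) = 7 - 1*(-10) = 7 + 10 = 17)
W(X) = -147 (W(X) = -7*21 = -147)
J = -1969178 (J = -1969031 - 147 = -1969178)
1/J = 1/(-1969178) = -1/1969178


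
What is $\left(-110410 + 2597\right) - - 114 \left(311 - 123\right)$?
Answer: $-86381$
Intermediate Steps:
$\left(-110410 + 2597\right) - - 114 \left(311 - 123\right) = -107813 - \left(-114\right) 188 = -107813 - -21432 = -107813 + 21432 = -86381$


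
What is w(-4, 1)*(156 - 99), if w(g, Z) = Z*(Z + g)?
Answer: -171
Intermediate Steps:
w(-4, 1)*(156 - 99) = (1*(1 - 4))*(156 - 99) = (1*(-3))*57 = -3*57 = -171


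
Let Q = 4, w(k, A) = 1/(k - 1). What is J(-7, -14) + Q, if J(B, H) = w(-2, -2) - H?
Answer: 53/3 ≈ 17.667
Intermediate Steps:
w(k, A) = 1/(-1 + k)
J(B, H) = -⅓ - H (J(B, H) = 1/(-1 - 2) - H = 1/(-3) - H = -⅓ - H)
J(-7, -14) + Q = (-⅓ - 1*(-14)) + 4 = (-⅓ + 14) + 4 = 41/3 + 4 = 53/3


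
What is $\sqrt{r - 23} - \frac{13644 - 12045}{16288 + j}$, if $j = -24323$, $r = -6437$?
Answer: $\frac{1599}{8035} + 2 i \sqrt{1615} \approx 0.199 + 80.374 i$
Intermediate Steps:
$\sqrt{r - 23} - \frac{13644 - 12045}{16288 + j} = \sqrt{-6437 - 23} - \frac{13644 - 12045}{16288 - 24323} = \sqrt{-6460} - \frac{1599}{-8035} = 2 i \sqrt{1615} - 1599 \left(- \frac{1}{8035}\right) = 2 i \sqrt{1615} - - \frac{1599}{8035} = 2 i \sqrt{1615} + \frac{1599}{8035} = \frac{1599}{8035} + 2 i \sqrt{1615}$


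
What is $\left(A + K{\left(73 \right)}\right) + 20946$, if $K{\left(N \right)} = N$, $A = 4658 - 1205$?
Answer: $24472$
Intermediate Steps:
$A = 3453$
$\left(A + K{\left(73 \right)}\right) + 20946 = \left(3453 + 73\right) + 20946 = 3526 + 20946 = 24472$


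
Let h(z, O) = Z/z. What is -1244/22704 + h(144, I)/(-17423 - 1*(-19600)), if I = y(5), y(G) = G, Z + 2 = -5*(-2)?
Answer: -2030195/37069956 ≈ -0.054767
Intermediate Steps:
Z = 8 (Z = -2 - 5*(-2) = -2 + 10 = 8)
I = 5
h(z, O) = 8/z
-1244/22704 + h(144, I)/(-17423 - 1*(-19600)) = -1244/22704 + (8/144)/(-17423 - 1*(-19600)) = -1244*1/22704 + (8*(1/144))/(-17423 + 19600) = -311/5676 + (1/18)/2177 = -311/5676 + (1/18)*(1/2177) = -311/5676 + 1/39186 = -2030195/37069956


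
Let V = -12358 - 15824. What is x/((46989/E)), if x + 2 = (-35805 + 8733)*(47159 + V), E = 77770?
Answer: -39953975558420/46989 ≈ -8.5028e+8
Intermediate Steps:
V = -28182
x = -513745346 (x = -2 + (-35805 + 8733)*(47159 - 28182) = -2 - 27072*18977 = -2 - 513745344 = -513745346)
x/((46989/E)) = -513745346/(46989/77770) = -513745346/(46989*(1/77770)) = -513745346/46989/77770 = -513745346*77770/46989 = -39953975558420/46989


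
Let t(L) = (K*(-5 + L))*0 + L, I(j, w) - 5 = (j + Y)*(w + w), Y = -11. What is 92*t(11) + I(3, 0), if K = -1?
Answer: 1017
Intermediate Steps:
I(j, w) = 5 + 2*w*(-11 + j) (I(j, w) = 5 + (j - 11)*(w + w) = 5 + (-11 + j)*(2*w) = 5 + 2*w*(-11 + j))
t(L) = L (t(L) = -(-5 + L)*0 + L = (5 - L)*0 + L = 0 + L = L)
92*t(11) + I(3, 0) = 92*11 + (5 - 22*0 + 2*3*0) = 1012 + (5 + 0 + 0) = 1012 + 5 = 1017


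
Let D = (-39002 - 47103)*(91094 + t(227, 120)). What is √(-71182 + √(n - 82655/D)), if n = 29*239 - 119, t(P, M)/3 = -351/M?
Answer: √(-280222351574415395532347422 + 125486292778*√6704204229573966337629253)/62743146389 ≈ 266.65*I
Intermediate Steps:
t(P, M) = -1053/M (t(P, M) = 3*(-351/M) = -1053/M)
D = -62743146389/8 (D = (-39002 - 47103)*(91094 - 1053/120) = -86105*(91094 - 1053*1/120) = -86105*(91094 - 351/40) = -86105*3643409/40 = -62743146389/8 ≈ -7.8429e+9)
n = 6812 (n = 6931 - 119 = 6812)
√(-71182 + √(n - 82655/D)) = √(-71182 + √(6812 - 82655/(-62743146389/8))) = √(-71182 + √(6812 - 82655*(-8/62743146389))) = √(-71182 + √(6812 + 661240/62743146389)) = √(-71182 + √(427406313863108/62743146389)) = √(-71182 + 2*√6704204229573966337629253/62743146389)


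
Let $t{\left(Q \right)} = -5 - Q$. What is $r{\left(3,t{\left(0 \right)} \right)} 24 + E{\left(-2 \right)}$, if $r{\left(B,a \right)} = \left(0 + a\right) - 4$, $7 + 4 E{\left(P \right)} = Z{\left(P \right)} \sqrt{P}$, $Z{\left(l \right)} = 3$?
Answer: $- \frac{871}{4} + \frac{3 i \sqrt{2}}{4} \approx -217.75 + 1.0607 i$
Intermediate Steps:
$E{\left(P \right)} = - \frac{7}{4} + \frac{3 \sqrt{P}}{4}$
$r{\left(B,a \right)} = -4 + a$ ($r{\left(B,a \right)} = a - 4 = -4 + a$)
$r{\left(3,t{\left(0 \right)} \right)} 24 + E{\left(-2 \right)} = \left(-4 - 5\right) 24 - \left(\frac{7}{4} - \frac{3 \sqrt{-2}}{4}\right) = \left(-4 + \left(-5 + 0\right)\right) 24 - \left(\frac{7}{4} - \frac{3 i \sqrt{2}}{4}\right) = \left(-4 - 5\right) 24 - \left(\frac{7}{4} - \frac{3 i \sqrt{2}}{4}\right) = \left(-9\right) 24 - \left(\frac{7}{4} - \frac{3 i \sqrt{2}}{4}\right) = -216 - \left(\frac{7}{4} - \frac{3 i \sqrt{2}}{4}\right) = - \frac{871}{4} + \frac{3 i \sqrt{2}}{4}$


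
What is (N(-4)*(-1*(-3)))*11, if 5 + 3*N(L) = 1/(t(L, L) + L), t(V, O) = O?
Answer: -451/8 ≈ -56.375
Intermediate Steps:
N(L) = -5/3 + 1/(6*L) (N(L) = -5/3 + 1/(3*(L + L)) = -5/3 + 1/(3*((2*L))) = -5/3 + (1/(2*L))/3 = -5/3 + 1/(6*L))
(N(-4)*(-1*(-3)))*11 = (((1/6)*(1 - 10*(-4))/(-4))*(-1*(-3)))*11 = (((1/6)*(-1/4)*(1 + 40))*3)*11 = (((1/6)*(-1/4)*41)*3)*11 = -41/24*3*11 = -41/8*11 = -451/8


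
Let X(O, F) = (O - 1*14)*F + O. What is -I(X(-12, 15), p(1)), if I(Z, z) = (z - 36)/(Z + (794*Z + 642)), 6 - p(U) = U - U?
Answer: -5/53158 ≈ -9.4059e-5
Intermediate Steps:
p(U) = 6 (p(U) = 6 - (U - U) = 6 - 1*0 = 6 + 0 = 6)
X(O, F) = O + F*(-14 + O) (X(O, F) = (O - 14)*F + O = (-14 + O)*F + O = F*(-14 + O) + O = O + F*(-14 + O))
I(Z, z) = (-36 + z)/(642 + 795*Z) (I(Z, z) = (-36 + z)/(Z + (642 + 794*Z)) = (-36 + z)/(642 + 795*Z))
-I(X(-12, 15), p(1)) = -(-36 + 6)/(3*(214 + 265*(-12 - 14*15 + 15*(-12)))) = -(-30)/(3*(214 + 265*(-12 - 210 - 180))) = -(-30)/(3*(214 + 265*(-402))) = -(-30)/(3*(214 - 106530)) = -(-30)/(3*(-106316)) = -(-1)*(-30)/(3*106316) = -1*5/53158 = -5/53158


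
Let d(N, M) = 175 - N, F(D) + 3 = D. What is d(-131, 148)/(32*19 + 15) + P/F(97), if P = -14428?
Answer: -4479940/29281 ≈ -153.00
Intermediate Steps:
F(D) = -3 + D
d(-131, 148)/(32*19 + 15) + P/F(97) = (175 - 1*(-131))/(32*19 + 15) - 14428/(-3 + 97) = (175 + 131)/(608 + 15) - 14428/94 = 306/623 - 14428*1/94 = 306*(1/623) - 7214/47 = 306/623 - 7214/47 = -4479940/29281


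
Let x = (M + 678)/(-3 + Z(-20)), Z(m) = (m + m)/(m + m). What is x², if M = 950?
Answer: 662596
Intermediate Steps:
Z(m) = 1 (Z(m) = (2*m)/((2*m)) = (2*m)*(1/(2*m)) = 1)
x = -814 (x = (950 + 678)/(-3 + 1) = 1628/(-2) = 1628*(-½) = -814)
x² = (-814)² = 662596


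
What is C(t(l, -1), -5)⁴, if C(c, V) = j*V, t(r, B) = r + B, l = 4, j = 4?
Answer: 160000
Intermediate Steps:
t(r, B) = B + r
C(c, V) = 4*V
C(t(l, -1), -5)⁴ = (4*(-5))⁴ = (-20)⁴ = 160000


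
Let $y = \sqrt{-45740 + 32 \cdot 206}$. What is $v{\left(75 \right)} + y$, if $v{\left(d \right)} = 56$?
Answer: $56 + 2 i \sqrt{9787} \approx 56.0 + 197.86 i$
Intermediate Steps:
$y = 2 i \sqrt{9787}$ ($y = \sqrt{-45740 + 6592} = \sqrt{-39148} = 2 i \sqrt{9787} \approx 197.86 i$)
$v{\left(75 \right)} + y = 56 + 2 i \sqrt{9787}$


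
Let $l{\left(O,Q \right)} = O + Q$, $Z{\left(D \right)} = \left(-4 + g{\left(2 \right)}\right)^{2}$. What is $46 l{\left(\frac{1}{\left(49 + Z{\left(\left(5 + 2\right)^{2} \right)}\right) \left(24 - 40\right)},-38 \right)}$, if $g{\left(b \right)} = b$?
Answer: $- \frac{741175}{424} \approx -1748.1$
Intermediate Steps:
$Z{\left(D \right)} = 4$ ($Z{\left(D \right)} = \left(-4 + 2\right)^{2} = \left(-2\right)^{2} = 4$)
$46 l{\left(\frac{1}{\left(49 + Z{\left(\left(5 + 2\right)^{2} \right)}\right) \left(24 - 40\right)},-38 \right)} = 46 \left(\frac{1}{\left(49 + 4\right) \left(24 - 40\right)} - 38\right) = 46 \left(\frac{1}{53 \left(-16\right)} - 38\right) = 46 \left(\frac{1}{53} \left(- \frac{1}{16}\right) - 38\right) = 46 \left(- \frac{1}{848} - 38\right) = 46 \left(- \frac{32225}{848}\right) = - \frac{741175}{424}$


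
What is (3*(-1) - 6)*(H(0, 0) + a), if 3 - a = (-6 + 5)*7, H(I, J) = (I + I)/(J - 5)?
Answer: -90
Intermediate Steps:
H(I, J) = 2*I/(-5 + J) (H(I, J) = (2*I)/(-5 + J) = 2*I/(-5 + J))
a = 10 (a = 3 - (-6 + 5)*7 = 3 - (-1)*7 = 3 - 1*(-7) = 3 + 7 = 10)
(3*(-1) - 6)*(H(0, 0) + a) = (3*(-1) - 6)*(2*0/(-5 + 0) + 10) = (-3 - 6)*(2*0/(-5) + 10) = -9*(2*0*(-1/5) + 10) = -9*(0 + 10) = -9*10 = -90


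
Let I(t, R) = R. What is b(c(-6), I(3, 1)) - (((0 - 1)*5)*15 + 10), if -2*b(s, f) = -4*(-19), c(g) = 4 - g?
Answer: 27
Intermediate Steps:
b(s, f) = -38 (b(s, f) = -(-2)*(-19) = -½*76 = -38)
b(c(-6), I(3, 1)) - (((0 - 1)*5)*15 + 10) = -38 - (((0 - 1)*5)*15 + 10) = -38 - (-1*5*15 + 10) = -38 - (-5*15 + 10) = -38 - (-75 + 10) = -38 - 1*(-65) = -38 + 65 = 27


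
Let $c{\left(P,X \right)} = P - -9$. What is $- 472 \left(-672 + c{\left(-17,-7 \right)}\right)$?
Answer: $320960$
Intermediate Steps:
$c{\left(P,X \right)} = 9 + P$ ($c{\left(P,X \right)} = P + 9 = 9 + P$)
$- 472 \left(-672 + c{\left(-17,-7 \right)}\right) = - 472 \left(-672 + \left(9 - 17\right)\right) = - 472 \left(-672 - 8\right) = \left(-472\right) \left(-680\right) = 320960$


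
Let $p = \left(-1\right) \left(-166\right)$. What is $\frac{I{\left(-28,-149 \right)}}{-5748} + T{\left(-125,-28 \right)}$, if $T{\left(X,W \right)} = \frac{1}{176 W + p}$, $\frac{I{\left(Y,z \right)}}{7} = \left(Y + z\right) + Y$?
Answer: $\frac{3413861}{13685988} \approx 0.24944$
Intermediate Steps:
$p = 166$
$I{\left(Y,z \right)} = 7 z + 14 Y$ ($I{\left(Y,z \right)} = 7 \left(\left(Y + z\right) + Y\right) = 7 \left(z + 2 Y\right) = 7 z + 14 Y$)
$T{\left(X,W \right)} = \frac{1}{166 + 176 W}$ ($T{\left(X,W \right)} = \frac{1}{176 W + 166} = \frac{1}{166 + 176 W}$)
$\frac{I{\left(-28,-149 \right)}}{-5748} + T{\left(-125,-28 \right)} = \frac{7 \left(-149\right) + 14 \left(-28\right)}{-5748} + \frac{1}{2 \left(83 + 88 \left(-28\right)\right)} = \left(-1043 - 392\right) \left(- \frac{1}{5748}\right) + \frac{1}{2 \left(83 - 2464\right)} = \left(-1435\right) \left(- \frac{1}{5748}\right) + \frac{1}{2 \left(-2381\right)} = \frac{1435}{5748} + \frac{1}{2} \left(- \frac{1}{2381}\right) = \frac{1435}{5748} - \frac{1}{4762} = \frac{3413861}{13685988}$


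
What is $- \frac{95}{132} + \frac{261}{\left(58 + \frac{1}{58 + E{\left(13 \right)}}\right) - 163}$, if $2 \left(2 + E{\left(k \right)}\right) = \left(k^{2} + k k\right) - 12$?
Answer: $- \frac{4864709}{1517604} \approx -3.2055$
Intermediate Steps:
$E{\left(k \right)} = -8 + k^{2}$ ($E{\left(k \right)} = -2 + \frac{\left(k^{2} + k k\right) - 12}{2} = -2 + \frac{\left(k^{2} + k^{2}\right) - 12}{2} = -2 + \frac{2 k^{2} - 12}{2} = -2 + \frac{-12 + 2 k^{2}}{2} = -2 + \left(-6 + k^{2}\right) = -8 + k^{2}$)
$- \frac{95}{132} + \frac{261}{\left(58 + \frac{1}{58 + E{\left(13 \right)}}\right) - 163} = - \frac{95}{132} + \frac{261}{\left(58 + \frac{1}{58 - \left(8 - 13^{2}\right)}\right) - 163} = \left(-95\right) \frac{1}{132} + \frac{261}{\left(58 + \frac{1}{58 + \left(-8 + 169\right)}\right) - 163} = - \frac{95}{132} + \frac{261}{\left(58 + \frac{1}{58 + 161}\right) - 163} = - \frac{95}{132} + \frac{261}{\left(58 + \frac{1}{219}\right) - 163} = - \frac{95}{132} + \frac{261}{\frac{12703}{219} - 163} = - \frac{95}{132} + \frac{261}{- \frac{22994}{219}} = - \frac{95}{132} + 261 \left(- \frac{219}{22994}\right) = - \frac{95}{132} - \frac{57159}{22994} = - \frac{4864709}{1517604}$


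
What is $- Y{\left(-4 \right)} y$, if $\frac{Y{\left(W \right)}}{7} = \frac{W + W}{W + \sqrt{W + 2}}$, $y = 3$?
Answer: $- \frac{112}{3} - \frac{28 i \sqrt{2}}{3} \approx -37.333 - 13.199 i$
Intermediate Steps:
$Y{\left(W \right)} = \frac{14 W}{W + \sqrt{2 + W}}$ ($Y{\left(W \right)} = 7 \frac{W + W}{W + \sqrt{W + 2}} = 7 \frac{2 W}{W + \sqrt{2 + W}} = \frac{14 W}{W + \sqrt{2 + W}}$)
$- Y{\left(-4 \right)} y = - \frac{14 \left(-4\right)}{-4 + \sqrt{2 - 4}} \cdot 3 = - \frac{14 \left(-4\right)}{-4 + \sqrt{-2}} \cdot 3 = - \frac{14 \left(-4\right)}{-4 + i \sqrt{2}} \cdot 3 = - \frac{-56}{-4 + i \sqrt{2}} \cdot 3 = \frac{56}{-4 + i \sqrt{2}} \cdot 3 = \frac{168}{-4 + i \sqrt{2}}$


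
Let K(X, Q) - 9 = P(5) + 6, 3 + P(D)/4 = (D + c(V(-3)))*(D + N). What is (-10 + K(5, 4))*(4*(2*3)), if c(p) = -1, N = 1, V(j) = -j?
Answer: 2136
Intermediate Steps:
P(D) = -12 + 4*(1 + D)*(-1 + D) (P(D) = -12 + 4*((D - 1)*(D + 1)) = -12 + 4*((-1 + D)*(1 + D)) = -12 + 4*((1 + D)*(-1 + D)) = -12 + 4*(1 + D)*(-1 + D))
K(X, Q) = 99 (K(X, Q) = 9 + ((-16 + 4*5**2) + 6) = 9 + ((-16 + 4*25) + 6) = 9 + ((-16 + 100) + 6) = 9 + (84 + 6) = 9 + 90 = 99)
(-10 + K(5, 4))*(4*(2*3)) = (-10 + 99)*(4*(2*3)) = 89*(4*6) = 89*24 = 2136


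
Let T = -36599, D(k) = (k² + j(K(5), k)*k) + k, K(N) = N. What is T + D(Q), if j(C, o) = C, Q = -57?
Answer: -33692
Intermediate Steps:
D(k) = k² + 6*k (D(k) = (k² + 5*k) + k = k² + 6*k)
T + D(Q) = -36599 - 57*(6 - 57) = -36599 - 57*(-51) = -36599 + 2907 = -33692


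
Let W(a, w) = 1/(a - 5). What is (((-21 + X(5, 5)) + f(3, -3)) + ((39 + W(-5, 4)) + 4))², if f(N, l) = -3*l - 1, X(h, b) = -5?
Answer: 62001/100 ≈ 620.01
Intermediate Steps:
W(a, w) = 1/(-5 + a)
f(N, l) = -1 - 3*l
(((-21 + X(5, 5)) + f(3, -3)) + ((39 + W(-5, 4)) + 4))² = (((-21 - 5) + (-1 - 3*(-3))) + ((39 + 1/(-5 - 5)) + 4))² = ((-26 + (-1 + 9)) + ((39 + 1/(-10)) + 4))² = ((-26 + 8) + ((39 - ⅒) + 4))² = (-18 + (389/10 + 4))² = (-18 + 429/10)² = (249/10)² = 62001/100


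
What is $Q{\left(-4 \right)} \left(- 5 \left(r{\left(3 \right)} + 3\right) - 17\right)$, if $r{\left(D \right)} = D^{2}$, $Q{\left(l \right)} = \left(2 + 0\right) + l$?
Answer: $154$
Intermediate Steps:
$Q{\left(l \right)} = 2 + l$
$Q{\left(-4 \right)} \left(- 5 \left(r{\left(3 \right)} + 3\right) - 17\right) = \left(2 - 4\right) \left(- 5 \left(3^{2} + 3\right) - 17\right) = - 2 \left(- 5 \left(9 + 3\right) - 17\right) = - 2 \left(\left(-5\right) 12 - 17\right) = - 2 \left(-60 - 17\right) = \left(-2\right) \left(-77\right) = 154$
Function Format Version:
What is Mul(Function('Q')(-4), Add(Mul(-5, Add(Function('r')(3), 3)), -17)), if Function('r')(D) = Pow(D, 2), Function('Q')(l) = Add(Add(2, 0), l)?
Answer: 154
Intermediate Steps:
Function('Q')(l) = Add(2, l)
Mul(Function('Q')(-4), Add(Mul(-5, Add(Function('r')(3), 3)), -17)) = Mul(Add(2, -4), Add(Mul(-5, Add(Pow(3, 2), 3)), -17)) = Mul(-2, Add(Mul(-5, Add(9, 3)), -17)) = Mul(-2, Add(Mul(-5, 12), -17)) = Mul(-2, Add(-60, -17)) = Mul(-2, -77) = 154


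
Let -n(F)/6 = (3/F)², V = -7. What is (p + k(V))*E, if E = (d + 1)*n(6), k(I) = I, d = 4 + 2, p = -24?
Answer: 651/2 ≈ 325.50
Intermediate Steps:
d = 6
n(F) = -54/F² (n(F) = -6*9/F² = -54/F²)
E = -21/2 (E = (6 + 1)*(-54/6²) = 7*(-54*1/36) = 7*(-3/2) = -21/2 ≈ -10.500)
(p + k(V))*E = (-24 - 7)*(-21/2) = -31*(-21/2) = 651/2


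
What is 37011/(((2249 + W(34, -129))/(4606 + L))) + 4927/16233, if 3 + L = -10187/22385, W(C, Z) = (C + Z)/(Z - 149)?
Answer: 819430234895193727/10820238367785 ≈ 75731.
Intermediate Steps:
W(C, Z) = (C + Z)/(-149 + Z)
L = -77342/22385 (L = -3 - 10187/22385 = -77342/22385 ≈ -3.4551)
37011/(((2249 + W(34, -129))/(4606 + L))) + 4927/16233 = 37011/(((2249 + (34 - 129)/(-149 - 129))/(4606 - 77342/22385))) + 4927/16233 = 37011/(((2249 - 95/(-278))/(103027968/22385))) + 4927*(1/16233) = 37011/(((2249 - 1/278*(-95))*(22385/103027968))) + 4927/16233 = 37011/(((2249 + 95/278)*(22385/103027968))) + 4927/16233 = 37011/(((625317/278)*(22385/103027968))) + 4927/16233 = 37011/(4665907015/9547258368) + 4927/16233 = 37011*(9547258368/4665907015) + 4927/16233 = 353353579458048/4665907015 + 4927/16233 = 819430234895193727/10820238367785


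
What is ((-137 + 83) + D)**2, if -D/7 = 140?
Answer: 1069156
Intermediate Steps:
D = -980 (D = -7*140 = -980)
((-137 + 83) + D)**2 = ((-137 + 83) - 980)**2 = (-54 - 980)**2 = (-1034)**2 = 1069156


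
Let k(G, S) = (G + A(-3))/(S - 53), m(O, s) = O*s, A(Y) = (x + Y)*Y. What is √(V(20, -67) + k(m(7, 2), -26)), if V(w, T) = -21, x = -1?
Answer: I*√133115/79 ≈ 4.6183*I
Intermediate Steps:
A(Y) = Y*(-1 + Y) (A(Y) = (-1 + Y)*Y = Y*(-1 + Y))
k(G, S) = (12 + G)/(-53 + S) (k(G, S) = (G - 3*(-1 - 3))/(S - 53) = (G - 3*(-4))/(-53 + S) = (G + 12)/(-53 + S) = (12 + G)/(-53 + S))
√(V(20, -67) + k(m(7, 2), -26)) = √(-21 + (12 + 7*2)/(-53 - 26)) = √(-21 + (12 + 14)/(-79)) = √(-21 - 1/79*26) = √(-21 - 26/79) = √(-1685/79) = I*√133115/79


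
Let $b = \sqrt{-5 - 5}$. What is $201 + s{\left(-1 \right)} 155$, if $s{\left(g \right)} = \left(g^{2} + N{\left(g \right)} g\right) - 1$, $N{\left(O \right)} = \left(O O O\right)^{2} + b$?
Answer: $46 - 155 i \sqrt{10} \approx 46.0 - 490.15 i$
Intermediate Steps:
$b = i \sqrt{10}$ ($b = \sqrt{-10} = i \sqrt{10} \approx 3.1623 i$)
$N{\left(O \right)} = O^{6} + i \sqrt{10}$ ($N{\left(O \right)} = \left(O O O\right)^{2} + i \sqrt{10} = \left(O^{2} O\right)^{2} + i \sqrt{10} = \left(O^{3}\right)^{2} + i \sqrt{10} = O^{6} + i \sqrt{10}$)
$s{\left(g \right)} = -1 + g^{2} + g \left(g^{6} + i \sqrt{10}\right)$ ($s{\left(g \right)} = \left(g^{2} + \left(g^{6} + i \sqrt{10}\right) g\right) - 1 = \left(g^{2} + g \left(g^{6} + i \sqrt{10}\right)\right) - 1 = -1 + g^{2} + g \left(g^{6} + i \sqrt{10}\right)$)
$201 + s{\left(-1 \right)} 155 = 201 + \left(-1 + \left(-1\right)^{2} - \left(\left(-1\right)^{6} + i \sqrt{10}\right)\right) 155 = 201 + \left(-1 + 1 - \left(1 + i \sqrt{10}\right)\right) 155 = 201 + \left(-1 - i \sqrt{10}\right) 155 = 201 - \left(155 + 155 i \sqrt{10}\right) = 46 - 155 i \sqrt{10}$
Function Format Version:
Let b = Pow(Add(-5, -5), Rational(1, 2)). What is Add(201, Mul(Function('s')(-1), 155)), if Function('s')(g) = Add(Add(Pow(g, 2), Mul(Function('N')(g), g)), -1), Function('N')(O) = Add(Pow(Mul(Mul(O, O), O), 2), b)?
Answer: Add(46, Mul(-155, I, Pow(10, Rational(1, 2)))) ≈ Add(46.000, Mul(-490.15, I))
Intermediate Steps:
b = Mul(I, Pow(10, Rational(1, 2))) (b = Pow(-10, Rational(1, 2)) = Mul(I, Pow(10, Rational(1, 2))) ≈ Mul(3.1623, I))
Function('N')(O) = Add(Pow(O, 6), Mul(I, Pow(10, Rational(1, 2)))) (Function('N')(O) = Add(Pow(Mul(Mul(O, O), O), 2), Mul(I, Pow(10, Rational(1, 2)))) = Add(Pow(Mul(Pow(O, 2), O), 2), Mul(I, Pow(10, Rational(1, 2)))) = Add(Pow(Pow(O, 3), 2), Mul(I, Pow(10, Rational(1, 2)))) = Add(Pow(O, 6), Mul(I, Pow(10, Rational(1, 2)))))
Function('s')(g) = Add(-1, Pow(g, 2), Mul(g, Add(Pow(g, 6), Mul(I, Pow(10, Rational(1, 2)))))) (Function('s')(g) = Add(Add(Pow(g, 2), Mul(Add(Pow(g, 6), Mul(I, Pow(10, Rational(1, 2)))), g)), -1) = Add(Add(Pow(g, 2), Mul(g, Add(Pow(g, 6), Mul(I, Pow(10, Rational(1, 2)))))), -1) = Add(-1, Pow(g, 2), Mul(g, Add(Pow(g, 6), Mul(I, Pow(10, Rational(1, 2)))))))
Add(201, Mul(Function('s')(-1), 155)) = Add(201, Mul(Add(-1, Pow(-1, 2), Mul(-1, Add(Pow(-1, 6), Mul(I, Pow(10, Rational(1, 2)))))), 155)) = Add(201, Mul(Add(-1, 1, Mul(-1, Add(1, Mul(I, Pow(10, Rational(1, 2)))))), 155)) = Add(201, Mul(Add(-1, 1, Add(-1, Mul(-1, I, Pow(10, Rational(1, 2))))), 155)) = Add(201, Mul(Add(-1, Mul(-1, I, Pow(10, Rational(1, 2)))), 155)) = Add(201, Add(-155, Mul(-155, I, Pow(10, Rational(1, 2))))) = Add(46, Mul(-155, I, Pow(10, Rational(1, 2))))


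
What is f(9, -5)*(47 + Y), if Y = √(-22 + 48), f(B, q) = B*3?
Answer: 1269 + 27*√26 ≈ 1406.7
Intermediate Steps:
f(B, q) = 3*B
Y = √26 ≈ 5.0990
f(9, -5)*(47 + Y) = (3*9)*(47 + √26) = 27*(47 + √26) = 1269 + 27*√26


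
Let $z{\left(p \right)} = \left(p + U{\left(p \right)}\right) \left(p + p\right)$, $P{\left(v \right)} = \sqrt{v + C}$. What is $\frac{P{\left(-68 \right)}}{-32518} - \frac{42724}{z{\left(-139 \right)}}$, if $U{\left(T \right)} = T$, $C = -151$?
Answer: $- \frac{10681}{19321} - \frac{i \sqrt{219}}{32518} \approx -0.55282 - 0.00045509 i$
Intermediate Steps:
$P{\left(v \right)} = \sqrt{-151 + v}$ ($P{\left(v \right)} = \sqrt{v - 151} = \sqrt{-151 + v}$)
$z{\left(p \right)} = 4 p^{2}$ ($z{\left(p \right)} = \left(p + p\right) \left(p + p\right) = 2 p 2 p = 4 p^{2}$)
$\frac{P{\left(-68 \right)}}{-32518} - \frac{42724}{z{\left(-139 \right)}} = \frac{\sqrt{-151 - 68}}{-32518} - \frac{42724}{4 \left(-139\right)^{2}} = \sqrt{-219} \left(- \frac{1}{32518}\right) - \frac{42724}{4 \cdot 19321} = i \sqrt{219} \left(- \frac{1}{32518}\right) - \frac{42724}{77284} = - \frac{i \sqrt{219}}{32518} - \frac{10681}{19321} = - \frac{10681}{19321} - \frac{i \sqrt{219}}{32518}$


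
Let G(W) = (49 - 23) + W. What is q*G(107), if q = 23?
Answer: 3059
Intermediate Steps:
G(W) = 26 + W
q*G(107) = 23*(26 + 107) = 23*133 = 3059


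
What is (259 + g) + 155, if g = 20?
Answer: 434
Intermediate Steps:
(259 + g) + 155 = (259 + 20) + 155 = 279 + 155 = 434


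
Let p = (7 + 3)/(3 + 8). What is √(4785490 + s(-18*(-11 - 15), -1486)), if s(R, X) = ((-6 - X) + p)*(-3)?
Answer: 4*√36156670/11 ≈ 2186.6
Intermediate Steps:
p = 10/11 ≈ 0.90909
s(R, X) = 168/11 + 3*X (s(R, X) = ((-6 - X) + 10/11)*(-3) = (-56/11 - X)*(-3) = 168/11 + 3*X)
√(4785490 + s(-18*(-11 - 15), -1486)) = √(4785490 + (168/11 + 3*(-1486))) = √(4785490 + (168/11 - 4458)) = √(4785490 - 48870/11) = √(52591520/11) = 4*√36156670/11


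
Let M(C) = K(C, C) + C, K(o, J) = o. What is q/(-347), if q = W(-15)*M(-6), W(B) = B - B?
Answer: 0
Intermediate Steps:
W(B) = 0
M(C) = 2*C (M(C) = C + C = 2*C)
q = 0 (q = 0*(2*(-6)) = 0*(-12) = 0)
q/(-347) = 0/(-347) = 0*(-1/347) = 0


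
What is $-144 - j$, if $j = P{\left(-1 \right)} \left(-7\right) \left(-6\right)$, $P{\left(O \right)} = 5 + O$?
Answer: $-312$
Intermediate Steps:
$j = 168$ ($j = \left(5 - 1\right) \left(-7\right) \left(-6\right) = 4 \left(-7\right) \left(-6\right) = \left(-28\right) \left(-6\right) = 168$)
$-144 - j = -144 - 168 = -312$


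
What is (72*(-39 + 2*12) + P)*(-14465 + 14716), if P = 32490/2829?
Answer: -252910110/943 ≈ -2.6820e+5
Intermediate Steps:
P = 10830/943 (P = 32490*(1/2829) = 10830/943 ≈ 11.485)
(72*(-39 + 2*12) + P)*(-14465 + 14716) = (72*(-39 + 2*12) + 10830/943)*(-14465 + 14716) = (72*(-39 + 24) + 10830/943)*251 = (72*(-15) + 10830/943)*251 = (-1080 + 10830/943)*251 = -1007610/943*251 = -252910110/943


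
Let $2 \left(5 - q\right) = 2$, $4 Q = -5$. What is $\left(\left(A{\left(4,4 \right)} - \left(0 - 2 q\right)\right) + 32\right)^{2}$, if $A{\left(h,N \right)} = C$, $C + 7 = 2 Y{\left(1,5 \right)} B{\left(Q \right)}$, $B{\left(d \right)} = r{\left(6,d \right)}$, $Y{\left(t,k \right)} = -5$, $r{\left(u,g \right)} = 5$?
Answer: $289$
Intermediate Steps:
$Q = - \frac{5}{4}$ ($Q = \frac{1}{4} \left(-5\right) = - \frac{5}{4} \approx -1.25$)
$q = 4$ ($q = 5 - 1 = 4$)
$B{\left(d \right)} = 5$
$C = -57$ ($C = -7 + 2 \left(-5\right) 5 = -7 - 50 = -57$)
$A{\left(h,N \right)} = -57$
$\left(\left(A{\left(4,4 \right)} - \left(0 - 2 q\right)\right) + 32\right)^{2} = \left(\left(-57 - \left(0 - 8\right)\right) + 32\right)^{2} = \left(\left(-57 - -8\right) + 32\right)^{2} = \left(\left(-57 + 8\right) + 32\right)^{2} = \left(-49 + 32\right)^{2} = \left(-17\right)^{2} = 289$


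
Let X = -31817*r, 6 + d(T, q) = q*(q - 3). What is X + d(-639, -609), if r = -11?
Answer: 722689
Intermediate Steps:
d(T, q) = -6 + q*(-3 + q) (d(T, q) = -6 + q*(q - 3) = -6 + q*(-3 + q))
X = 349987 (X = -31817*(-11) = 349987)
X + d(-639, -609) = 349987 + (-6 + (-609)² - 3*(-609)) = 349987 + (-6 + 370881 + 1827) = 349987 + 372702 = 722689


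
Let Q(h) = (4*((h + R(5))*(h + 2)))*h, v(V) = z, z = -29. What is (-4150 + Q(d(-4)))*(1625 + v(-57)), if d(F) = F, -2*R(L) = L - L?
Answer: -6827688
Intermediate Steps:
R(L) = 0 (R(L) = -(L - L)/2 = -½*0 = 0)
v(V) = -29
Q(h) = 4*h²*(2 + h) (Q(h) = (4*((h + 0)*(h + 2)))*h = (4*(h*(2 + h)))*h = (4*h*(2 + h))*h = 4*h²*(2 + h))
(-4150 + Q(d(-4)))*(1625 + v(-57)) = (-4150 + 4*(-4)²*(2 - 4))*(1625 - 29) = (-4150 + 4*16*(-2))*1596 = (-4150 - 128)*1596 = -4278*1596 = -6827688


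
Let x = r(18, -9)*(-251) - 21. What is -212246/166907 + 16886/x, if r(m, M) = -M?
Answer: -1651156241/190273980 ≈ -8.6778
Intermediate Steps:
x = -2280 (x = -1*(-9)*(-251) - 21 = 9*(-251) - 21 = -2259 - 21 = -2280)
-212246/166907 + 16886/x = -212246/166907 + 16886/(-2280) = -212246*1/166907 + 16886*(-1/2280) = -212246/166907 - 8443/1140 = -1651156241/190273980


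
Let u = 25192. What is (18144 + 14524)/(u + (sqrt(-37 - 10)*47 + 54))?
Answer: 824736328/637464339 - 1535396*I*sqrt(47)/637464339 ≈ 1.2938 - 0.016513*I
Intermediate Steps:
(18144 + 14524)/(u + (sqrt(-37 - 10)*47 + 54)) = (18144 + 14524)/(25192 + (sqrt(-37 - 10)*47 + 54)) = 32668/(25192 + (sqrt(-47)*47 + 54)) = 32668/(25192 + ((I*sqrt(47))*47 + 54)) = 32668/(25192 + (47*I*sqrt(47) + 54)) = 32668/(25192 + (54 + 47*I*sqrt(47))) = 32668/(25246 + 47*I*sqrt(47))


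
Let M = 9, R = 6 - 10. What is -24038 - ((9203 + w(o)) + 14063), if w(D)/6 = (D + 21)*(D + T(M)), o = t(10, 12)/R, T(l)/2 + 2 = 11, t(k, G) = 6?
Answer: -98469/2 ≈ -49235.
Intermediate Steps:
R = -4
T(l) = 18 (T(l) = -4 + 2*11 = -4 + 22 = 18)
o = -3/2 (o = 6/(-4) = 6*(-¼) = -3/2 ≈ -1.5000)
w(D) = 6*(18 + D)*(21 + D) (w(D) = 6*((D + 21)*(D + 18)) = 6*((21 + D)*(18 + D)) = 6*((18 + D)*(21 + D)) = 6*(18 + D)*(21 + D))
-24038 - ((9203 + w(o)) + 14063) = -24038 - ((9203 + (2268 + 6*(-3/2)² + 234*(-3/2))) + 14063) = -24038 - ((9203 + (2268 + 6*(9/4) - 351)) + 14063) = -24038 - ((9203 + (2268 + 27/2 - 351)) + 14063) = -24038 - ((9203 + 3861/2) + 14063) = -24038 - (22267/2 + 14063) = -24038 - 1*50393/2 = -24038 - 50393/2 = -98469/2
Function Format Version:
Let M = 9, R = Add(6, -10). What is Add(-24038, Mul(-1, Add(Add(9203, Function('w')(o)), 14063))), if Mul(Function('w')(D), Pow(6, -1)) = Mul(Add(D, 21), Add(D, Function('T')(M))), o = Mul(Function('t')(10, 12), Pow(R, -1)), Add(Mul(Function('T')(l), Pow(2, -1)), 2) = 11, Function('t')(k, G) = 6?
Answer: Rational(-98469, 2) ≈ -49235.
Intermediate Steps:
R = -4
Function('T')(l) = 18 (Function('T')(l) = Add(-4, Mul(2, 11)) = Add(-4, 22) = 18)
o = Rational(-3, 2) (o = Mul(6, Pow(-4, -1)) = Mul(6, Rational(-1, 4)) = Rational(-3, 2) ≈ -1.5000)
Function('w')(D) = Mul(6, Add(18, D), Add(21, D)) (Function('w')(D) = Mul(6, Mul(Add(D, 21), Add(D, 18))) = Mul(6, Mul(Add(21, D), Add(18, D))) = Mul(6, Mul(Add(18, D), Add(21, D))) = Mul(6, Add(18, D), Add(21, D)))
Add(-24038, Mul(-1, Add(Add(9203, Function('w')(o)), 14063))) = Add(-24038, Mul(-1, Add(Add(9203, Add(2268, Mul(6, Pow(Rational(-3, 2), 2)), Mul(234, Rational(-3, 2)))), 14063))) = Add(-24038, Mul(-1, Add(Add(9203, Add(2268, Mul(6, Rational(9, 4)), -351)), 14063))) = Add(-24038, Mul(-1, Add(Add(9203, Add(2268, Rational(27, 2), -351)), 14063))) = Add(-24038, Mul(-1, Add(Add(9203, Rational(3861, 2)), 14063))) = Add(-24038, Mul(-1, Add(Rational(22267, 2), 14063))) = Add(-24038, Mul(-1, Rational(50393, 2))) = Add(-24038, Rational(-50393, 2)) = Rational(-98469, 2)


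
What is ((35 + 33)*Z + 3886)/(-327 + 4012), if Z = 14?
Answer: 4838/3685 ≈ 1.3129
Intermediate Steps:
((35 + 33)*Z + 3886)/(-327 + 4012) = ((35 + 33)*14 + 3886)/(-327 + 4012) = (68*14 + 3886)/3685 = (952 + 3886)*(1/3685) = 4838*(1/3685) = 4838/3685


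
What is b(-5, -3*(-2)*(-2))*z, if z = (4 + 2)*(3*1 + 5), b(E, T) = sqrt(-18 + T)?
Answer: 48*I*sqrt(30) ≈ 262.91*I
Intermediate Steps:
z = 48 (z = 6*(3 + 5) = 6*8 = 48)
b(-5, -3*(-2)*(-2))*z = sqrt(-18 - 3*(-2)*(-2))*48 = sqrt(-18 + 6*(-2))*48 = sqrt(-18 - 12)*48 = sqrt(-30)*48 = (I*sqrt(30))*48 = 48*I*sqrt(30)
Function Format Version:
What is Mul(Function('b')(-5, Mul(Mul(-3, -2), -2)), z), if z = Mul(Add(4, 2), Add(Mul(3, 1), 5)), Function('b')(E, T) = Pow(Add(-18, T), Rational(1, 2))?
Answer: Mul(48, I, Pow(30, Rational(1, 2))) ≈ Mul(262.91, I)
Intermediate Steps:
z = 48 (z = Mul(6, Add(3, 5)) = Mul(6, 8) = 48)
Mul(Function('b')(-5, Mul(Mul(-3, -2), -2)), z) = Mul(Pow(Add(-18, Mul(Mul(-3, -2), -2)), Rational(1, 2)), 48) = Mul(Pow(Add(-18, Mul(6, -2)), Rational(1, 2)), 48) = Mul(Pow(Add(-18, -12), Rational(1, 2)), 48) = Mul(Pow(-30, Rational(1, 2)), 48) = Mul(Mul(I, Pow(30, Rational(1, 2))), 48) = Mul(48, I, Pow(30, Rational(1, 2)))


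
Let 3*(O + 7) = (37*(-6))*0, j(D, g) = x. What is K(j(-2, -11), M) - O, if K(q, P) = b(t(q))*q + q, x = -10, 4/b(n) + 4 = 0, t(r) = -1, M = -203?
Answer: 7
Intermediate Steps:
b(n) = -1 (b(n) = 4/(-4 + 0) = 4/(-4) = 4*(-¼) = -1)
j(D, g) = -10
K(q, P) = 0 (K(q, P) = -q + q = 0)
O = -7 (O = -7 + ((37*(-6))*0)/3 = -7 + (-222*0)/3 = -7 + (⅓)*0 = -7 + 0 = -7)
K(j(-2, -11), M) - O = 0 - 1*(-7) = 0 + 7 = 7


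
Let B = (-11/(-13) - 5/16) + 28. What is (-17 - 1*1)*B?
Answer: -53415/104 ≈ -513.61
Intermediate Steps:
B = 5935/208 (B = (-11*(-1/13) - 5*1/16) + 28 = (11/13 - 5/16) + 28 = 111/208 + 28 = 5935/208 ≈ 28.534)
(-17 - 1*1)*B = (-17 - 1*1)*(5935/208) = (-17 - 1)*(5935/208) = -18*5935/208 = -53415/104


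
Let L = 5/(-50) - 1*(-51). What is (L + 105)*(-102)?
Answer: -79509/5 ≈ -15902.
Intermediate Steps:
L = 509/10 (L = 5*(-1/50) + 51 = -⅒ + 51 = 509/10 ≈ 50.900)
(L + 105)*(-102) = (509/10 + 105)*(-102) = (1559/10)*(-102) = -79509/5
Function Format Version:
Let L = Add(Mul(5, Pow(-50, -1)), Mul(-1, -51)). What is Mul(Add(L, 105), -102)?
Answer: Rational(-79509, 5) ≈ -15902.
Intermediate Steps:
L = Rational(509, 10) (L = Add(Mul(5, Rational(-1, 50)), 51) = Add(Rational(-1, 10), 51) = Rational(509, 10) ≈ 50.900)
Mul(Add(L, 105), -102) = Mul(Add(Rational(509, 10), 105), -102) = Mul(Rational(1559, 10), -102) = Rational(-79509, 5)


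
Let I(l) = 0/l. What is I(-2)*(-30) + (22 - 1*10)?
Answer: 12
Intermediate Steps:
I(l) = 0
I(-2)*(-30) + (22 - 1*10) = 0*(-30) + (22 - 1*10) = 0 + (22 - 10) = 0 + 12 = 12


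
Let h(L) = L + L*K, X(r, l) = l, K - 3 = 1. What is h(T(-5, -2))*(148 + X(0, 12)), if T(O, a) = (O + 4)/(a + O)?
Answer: 800/7 ≈ 114.29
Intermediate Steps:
K = 4 (K = 3 + 1 = 4)
T(O, a) = (4 + O)/(O + a)
h(L) = 5*L (h(L) = L + L*4 = L + 4*L = 5*L)
h(T(-5, -2))*(148 + X(0, 12)) = (5*((4 - 5)/(-5 - 2)))*(148 + 12) = (5*(-1/(-7)))*160 = (5*(-1/7*(-1)))*160 = (5*(1/7))*160 = (5/7)*160 = 800/7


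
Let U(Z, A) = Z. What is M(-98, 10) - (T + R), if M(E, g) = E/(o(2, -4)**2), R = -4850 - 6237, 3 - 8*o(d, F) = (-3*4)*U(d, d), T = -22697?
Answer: 24622264/729 ≈ 33775.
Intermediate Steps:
o(d, F) = 3/8 + 3*d/2 (o(d, F) = 3/8 - (-3*4)*d/8 = 3/8 - (-3)*d/2 = 3/8 + 3*d/2)
R = -11087
M(E, g) = 64*E/729 (M(E, g) = E/((3/8 + (3/2)*2)**2) = E/((3/8 + 3)**2) = E/((27/8)**2) = E/(729/64) = E*(64/729) = 64*E/729)
M(-98, 10) - (T + R) = (64/729)*(-98) - (-22697 - 11087) = -6272/729 - 1*(-33784) = -6272/729 + 33784 = 24622264/729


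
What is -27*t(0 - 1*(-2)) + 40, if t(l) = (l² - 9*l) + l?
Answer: 364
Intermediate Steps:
t(l) = l² - 8*l
-27*t(0 - 1*(-2)) + 40 = -27*(0 - 1*(-2))*(-8 + (0 - 1*(-2))) + 40 = -27*(0 + 2)*(-8 + (0 + 2)) + 40 = -54*(-8 + 2) + 40 = -54*(-6) + 40 = -27*(-12) + 40 = 324 + 40 = 364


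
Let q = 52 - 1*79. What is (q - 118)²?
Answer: 21025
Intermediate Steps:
q = -27 (q = 52 - 79 = -27)
(q - 118)² = (-27 - 118)² = (-145)² = 21025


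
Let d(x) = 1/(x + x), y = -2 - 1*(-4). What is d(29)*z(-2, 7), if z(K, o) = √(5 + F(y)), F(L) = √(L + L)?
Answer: √7/58 ≈ 0.045616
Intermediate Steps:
y = 2 (y = -2 + 4 = 2)
F(L) = √2*√L (F(L) = √(2*L) = √2*√L)
z(K, o) = √7 (z(K, o) = √(5 + √2*√2) = √(5 + 2) = √7)
d(x) = 1/(2*x)
d(29)*z(-2, 7) = ((½)/29)*√7 = ((½)*(1/29))*√7 = √7/58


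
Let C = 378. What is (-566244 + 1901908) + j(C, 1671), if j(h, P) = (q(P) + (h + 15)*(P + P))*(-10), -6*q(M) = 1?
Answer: -35395183/3 ≈ -1.1798e+7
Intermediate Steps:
q(M) = -⅙ (q(M) = -⅙*1 = -⅙)
j(h, P) = 5/3 - 20*P*(15 + h) (j(h, P) = (-⅙ + (h + 15)*(P + P))*(-10) = (-⅙ + (15 + h)*(2*P))*(-10) = (-⅙ + 2*P*(15 + h))*(-10) = 5/3 - 20*P*(15 + h))
(-566244 + 1901908) + j(C, 1671) = (-566244 + 1901908) + (5/3 - 300*1671 - 20*1671*378) = 1335664 + (5/3 - 501300 - 12632760) = 1335664 - 39402175/3 = -35395183/3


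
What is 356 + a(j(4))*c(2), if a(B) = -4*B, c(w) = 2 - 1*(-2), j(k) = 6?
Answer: 260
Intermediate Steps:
c(w) = 4 (c(w) = 2 + 2 = 4)
356 + a(j(4))*c(2) = 356 - 4*6*4 = 356 - 24*4 = 356 - 96 = 260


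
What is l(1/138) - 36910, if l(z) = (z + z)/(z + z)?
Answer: -36909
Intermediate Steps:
l(z) = 1 (l(z) = (2*z)/((2*z)) = (2*z)*(1/(2*z)) = 1)
l(1/138) - 36910 = 1 - 36910 = -36909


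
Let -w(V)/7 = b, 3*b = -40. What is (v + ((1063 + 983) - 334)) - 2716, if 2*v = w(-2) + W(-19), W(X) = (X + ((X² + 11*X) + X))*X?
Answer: -6121/3 ≈ -2040.3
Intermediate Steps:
b = -40/3 (b = (⅓)*(-40) = -40/3 ≈ -13.333)
w(V) = 280/3 (w(V) = -7*(-40/3) = 280/3)
W(X) = X*(X² + 13*X) (W(X) = (X + (X² + 12*X))*X = (X² + 13*X)*X = X*(X² + 13*X))
v = -3109/3 (v = (280/3 + (-19)²*(13 - 19))/2 = (280/3 + 361*(-6))/2 = (280/3 - 2166)/2 = (½)*(-6218/3) = -3109/3 ≈ -1036.3)
(v + ((1063 + 983) - 334)) - 2716 = (-3109/3 + ((1063 + 983) - 334)) - 2716 = (-3109/3 + (2046 - 334)) - 2716 = (-3109/3 + 1712) - 2716 = 2027/3 - 2716 = -6121/3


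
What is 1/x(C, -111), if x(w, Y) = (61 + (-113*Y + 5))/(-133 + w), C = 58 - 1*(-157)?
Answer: 82/12609 ≈ 0.0065033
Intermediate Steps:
C = 215 (C = 58 + 157 = 215)
x(w, Y) = (66 - 113*Y)/(-133 + w) (x(w, Y) = (61 + (5 - 113*Y))/(-133 + w) = (66 - 113*Y)/(-133 + w))
1/x(C, -111) = 1/((66 - 113*(-111))/(-133 + 215)) = 1/((66 + 12543)/82) = 1/((1/82)*12609) = 1/(12609/82) = 82/12609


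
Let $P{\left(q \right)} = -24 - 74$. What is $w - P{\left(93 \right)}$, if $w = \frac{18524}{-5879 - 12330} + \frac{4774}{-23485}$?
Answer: $\frac{537488232}{5553745} \approx 96.779$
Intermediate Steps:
$w = - \frac{6778778}{5553745}$ ($w = \frac{18524}{-5879 - 12330} + 4774 \left(- \frac{1}{23485}\right) = \frac{18524}{-18209} - \frac{62}{305} = 18524 \left(- \frac{1}{18209}\right) - \frac{62}{305} = - \frac{18524}{18209} - \frac{62}{305} = - \frac{6778778}{5553745} \approx -1.2206$)
$P{\left(q \right)} = -98$ ($P{\left(q \right)} = -24 - 74 = -98$)
$w - P{\left(93 \right)} = - \frac{6778778}{5553745} - -98 = - \frac{6778778}{5553745} + 98 = \frac{537488232}{5553745}$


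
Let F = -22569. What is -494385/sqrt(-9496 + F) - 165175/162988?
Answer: -165175/162988 + 98877*I*sqrt(265)/583 ≈ -1.0134 + 2760.9*I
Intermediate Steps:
-494385/sqrt(-9496 + F) - 165175/162988 = -494385/sqrt(-9496 - 22569) - 165175/162988 = -494385*(-I*sqrt(265)/2915) - 165175*1/162988 = -494385*(-I*sqrt(265)/2915) - 165175/162988 = -(-98877)*I*sqrt(265)/583 - 165175/162988 = 98877*I*sqrt(265)/583 - 165175/162988 = -165175/162988 + 98877*I*sqrt(265)/583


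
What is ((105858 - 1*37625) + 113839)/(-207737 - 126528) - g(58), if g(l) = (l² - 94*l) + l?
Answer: 678375878/334265 ≈ 2029.5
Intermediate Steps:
g(l) = l² - 93*l
((105858 - 1*37625) + 113839)/(-207737 - 126528) - g(58) = ((105858 - 1*37625) + 113839)/(-207737 - 126528) - 58*(-93 + 58) = ((105858 - 37625) + 113839)/(-334265) - 58*(-35) = (68233 + 113839)*(-1/334265) - 1*(-2030) = 182072*(-1/334265) + 2030 = -182072/334265 + 2030 = 678375878/334265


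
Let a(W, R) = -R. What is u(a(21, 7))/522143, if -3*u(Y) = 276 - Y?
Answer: -283/1566429 ≈ -0.00018067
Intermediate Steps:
u(Y) = -92 + Y/3 (u(Y) = -(276 - Y)/3 = -92 + Y/3)
u(a(21, 7))/522143 = (-92 + (-1*7)/3)/522143 = (-92 + (1/3)*(-7))*(1/522143) = (-92 - 7/3)*(1/522143) = -283/3*1/522143 = -283/1566429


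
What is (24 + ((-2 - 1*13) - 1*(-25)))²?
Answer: 1156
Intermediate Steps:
(24 + ((-2 - 1*13) - 1*(-25)))² = (24 + ((-2 - 13) + 25))² = (24 + (-15 + 25))² = (24 + 10)² = 34² = 1156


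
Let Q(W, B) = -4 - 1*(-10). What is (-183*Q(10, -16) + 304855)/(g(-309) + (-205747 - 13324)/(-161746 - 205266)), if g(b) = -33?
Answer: -111482464084/11892325 ≈ -9374.3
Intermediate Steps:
Q(W, B) = 6 (Q(W, B) = -4 + 10 = 6)
(-183*Q(10, -16) + 304855)/(g(-309) + (-205747 - 13324)/(-161746 - 205266)) = (-183*6 + 304855)/(-33 + (-205747 - 13324)/(-161746 - 205266)) = (-1098 + 304855)/(-33 - 219071/(-367012)) = 303757/(-33 - 219071*(-1/367012)) = 303757/(-33 + 219071/367012) = 303757/(-11892325/367012) = 303757*(-367012/11892325) = -111482464084/11892325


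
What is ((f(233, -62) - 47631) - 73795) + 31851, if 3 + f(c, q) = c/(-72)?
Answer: -6449849/72 ≈ -89581.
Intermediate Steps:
f(c, q) = -3 - c/72 (f(c, q) = -3 + c/(-72) = -3 + c*(-1/72) = -3 - c/72)
((f(233, -62) - 47631) - 73795) + 31851 = (((-3 - 1/72*233) - 47631) - 73795) + 31851 = (((-3 - 233/72) - 47631) - 73795) + 31851 = ((-449/72 - 47631) - 73795) + 31851 = (-3429881/72 - 73795) + 31851 = -8743121/72 + 31851 = -6449849/72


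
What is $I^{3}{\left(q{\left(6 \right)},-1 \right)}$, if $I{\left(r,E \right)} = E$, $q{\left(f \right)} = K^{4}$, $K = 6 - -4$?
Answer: $-1$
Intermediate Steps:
$K = 10$ ($K = 6 + 4 = 10$)
$q{\left(f \right)} = 10000$ ($q{\left(f \right)} = 10^{4} = 10000$)
$I^{3}{\left(q{\left(6 \right)},-1 \right)} = \left(-1\right)^{3} = -1$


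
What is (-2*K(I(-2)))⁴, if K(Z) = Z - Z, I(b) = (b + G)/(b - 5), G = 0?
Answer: 0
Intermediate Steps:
I(b) = b/(-5 + b) (I(b) = (b + 0)/(b - 5) = b/(-5 + b))
K(Z) = 0
(-2*K(I(-2)))⁴ = (-2*0)⁴ = 0⁴ = 0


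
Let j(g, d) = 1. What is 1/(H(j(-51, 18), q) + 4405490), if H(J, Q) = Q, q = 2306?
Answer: 1/4407796 ≈ 2.2687e-7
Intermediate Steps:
1/(H(j(-51, 18), q) + 4405490) = 1/(2306 + 4405490) = 1/4407796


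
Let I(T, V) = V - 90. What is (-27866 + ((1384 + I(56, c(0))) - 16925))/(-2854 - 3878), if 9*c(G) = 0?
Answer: 4833/748 ≈ 6.4612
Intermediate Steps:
c(G) = 0 (c(G) = (⅑)*0 = 0)
I(T, V) = -90 + V
(-27866 + ((1384 + I(56, c(0))) - 16925))/(-2854 - 3878) = (-27866 + ((1384 + (-90 + 0)) - 16925))/(-2854 - 3878) = (-27866 + ((1384 - 90) - 16925))/(-6732) = (-27866 + (1294 - 16925))*(-1/6732) = (-27866 - 15631)*(-1/6732) = -43497*(-1/6732) = 4833/748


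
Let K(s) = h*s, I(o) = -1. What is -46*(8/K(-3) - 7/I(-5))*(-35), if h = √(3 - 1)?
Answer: 11270 - 6440*√2/3 ≈ 8234.2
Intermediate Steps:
h = √2 ≈ 1.4142
K(s) = s*√2 (K(s) = √2*s = s*√2)
-46*(8/K(-3) - 7/I(-5))*(-35) = -46*(8/((-3*√2)) - 7/(-1))*(-35) = -46*(8*(-√2/6) - 7*(-1))*(-35) = -46*(-4*√2/3 + 7)*(-35) = -46*(7 - 4*√2/3)*(-35) = (-322 + 184*√2/3)*(-35) = 11270 - 6440*√2/3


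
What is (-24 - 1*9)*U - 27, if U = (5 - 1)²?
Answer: -555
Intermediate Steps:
U = 16 (U = 4² = 16)
(-24 - 1*9)*U - 27 = (-24 - 1*9)*16 - 27 = (-24 - 9)*16 - 27 = -33*16 - 27 = -528 - 27 = -555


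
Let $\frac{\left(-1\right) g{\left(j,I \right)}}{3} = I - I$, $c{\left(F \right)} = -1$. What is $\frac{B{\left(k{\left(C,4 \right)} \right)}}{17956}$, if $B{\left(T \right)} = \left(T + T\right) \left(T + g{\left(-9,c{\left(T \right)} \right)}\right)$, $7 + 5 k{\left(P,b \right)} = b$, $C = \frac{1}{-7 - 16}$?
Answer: $\frac{9}{224450} \approx 4.0098 \cdot 10^{-5}$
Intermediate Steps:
$C = - \frac{1}{23}$ ($C = \frac{1}{-23} = - \frac{1}{23} \approx -0.043478$)
$k{\left(P,b \right)} = - \frac{7}{5} + \frac{b}{5}$
$g{\left(j,I \right)} = 0$ ($g{\left(j,I \right)} = - 3 \left(I - I\right) = \left(-3\right) 0 = 0$)
$B{\left(T \right)} = 2 T^{2}$ ($B{\left(T \right)} = \left(T + T\right) \left(T + 0\right) = 2 T T = 2 T^{2}$)
$\frac{B{\left(k{\left(C,4 \right)} \right)}}{17956} = \frac{2 \left(- \frac{7}{5} + \frac{1}{5} \cdot 4\right)^{2}}{17956} = 2 \left(- \frac{7}{5} + \frac{4}{5}\right)^{2} \cdot \frac{1}{17956} = 2 \left(- \frac{3}{5}\right)^{2} \cdot \frac{1}{17956} = 2 \cdot \frac{9}{25} \cdot \frac{1}{17956} = \frac{18}{25} \cdot \frac{1}{17956} = \frac{9}{224450}$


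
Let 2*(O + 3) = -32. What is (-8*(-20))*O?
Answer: -3040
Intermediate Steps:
O = -19 (O = -3 + (½)*(-32) = -3 - 16 = -19)
(-8*(-20))*O = -8*(-20)*(-19) = 160*(-19) = -3040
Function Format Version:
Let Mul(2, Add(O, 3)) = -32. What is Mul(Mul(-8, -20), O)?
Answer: -3040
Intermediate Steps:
O = -19 (O = Add(-3, Mul(Rational(1, 2), -32)) = Add(-3, -16) = -19)
Mul(Mul(-8, -20), O) = Mul(Mul(-8, -20), -19) = Mul(160, -19) = -3040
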